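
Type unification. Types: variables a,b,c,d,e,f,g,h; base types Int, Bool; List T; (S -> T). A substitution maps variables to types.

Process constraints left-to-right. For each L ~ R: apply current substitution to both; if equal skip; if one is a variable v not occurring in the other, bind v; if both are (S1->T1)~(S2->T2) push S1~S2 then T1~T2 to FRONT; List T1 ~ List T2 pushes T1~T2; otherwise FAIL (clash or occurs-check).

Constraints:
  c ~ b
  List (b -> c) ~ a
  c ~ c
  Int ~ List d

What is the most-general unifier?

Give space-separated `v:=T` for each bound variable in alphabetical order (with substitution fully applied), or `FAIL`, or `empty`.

Answer: FAIL

Derivation:
step 1: unify c ~ b  [subst: {-} | 3 pending]
  bind c := b
step 2: unify List (b -> b) ~ a  [subst: {c:=b} | 2 pending]
  bind a := List (b -> b)
step 3: unify b ~ b  [subst: {c:=b, a:=List (b -> b)} | 1 pending]
  -> identical, skip
step 4: unify Int ~ List d  [subst: {c:=b, a:=List (b -> b)} | 0 pending]
  clash: Int vs List d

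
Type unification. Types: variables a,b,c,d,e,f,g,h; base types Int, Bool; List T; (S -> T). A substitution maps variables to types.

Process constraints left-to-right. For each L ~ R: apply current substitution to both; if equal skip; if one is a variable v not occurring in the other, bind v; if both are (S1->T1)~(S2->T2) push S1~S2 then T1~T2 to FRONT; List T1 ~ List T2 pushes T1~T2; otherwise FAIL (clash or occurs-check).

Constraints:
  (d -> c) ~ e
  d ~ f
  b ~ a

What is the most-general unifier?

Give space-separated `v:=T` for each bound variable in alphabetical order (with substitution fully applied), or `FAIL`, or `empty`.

Answer: b:=a d:=f e:=(f -> c)

Derivation:
step 1: unify (d -> c) ~ e  [subst: {-} | 2 pending]
  bind e := (d -> c)
step 2: unify d ~ f  [subst: {e:=(d -> c)} | 1 pending]
  bind d := f
step 3: unify b ~ a  [subst: {e:=(d -> c), d:=f} | 0 pending]
  bind b := a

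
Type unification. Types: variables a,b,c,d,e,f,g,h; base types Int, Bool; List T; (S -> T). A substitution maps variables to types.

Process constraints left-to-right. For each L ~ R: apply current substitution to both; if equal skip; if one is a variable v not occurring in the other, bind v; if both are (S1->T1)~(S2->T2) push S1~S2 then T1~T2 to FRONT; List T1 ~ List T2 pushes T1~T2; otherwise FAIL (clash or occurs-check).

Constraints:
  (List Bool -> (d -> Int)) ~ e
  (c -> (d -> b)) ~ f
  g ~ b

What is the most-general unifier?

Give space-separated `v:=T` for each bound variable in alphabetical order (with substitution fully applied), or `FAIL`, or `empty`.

step 1: unify (List Bool -> (d -> Int)) ~ e  [subst: {-} | 2 pending]
  bind e := (List Bool -> (d -> Int))
step 2: unify (c -> (d -> b)) ~ f  [subst: {e:=(List Bool -> (d -> Int))} | 1 pending]
  bind f := (c -> (d -> b))
step 3: unify g ~ b  [subst: {e:=(List Bool -> (d -> Int)), f:=(c -> (d -> b))} | 0 pending]
  bind g := b

Answer: e:=(List Bool -> (d -> Int)) f:=(c -> (d -> b)) g:=b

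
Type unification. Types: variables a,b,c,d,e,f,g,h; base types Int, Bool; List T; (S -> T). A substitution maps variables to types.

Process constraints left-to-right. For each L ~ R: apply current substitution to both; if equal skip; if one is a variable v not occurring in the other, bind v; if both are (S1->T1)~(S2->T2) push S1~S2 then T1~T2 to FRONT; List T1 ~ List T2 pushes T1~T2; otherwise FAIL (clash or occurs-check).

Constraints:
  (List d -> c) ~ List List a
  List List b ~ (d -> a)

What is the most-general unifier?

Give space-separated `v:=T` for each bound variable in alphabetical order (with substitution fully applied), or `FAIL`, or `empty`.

Answer: FAIL

Derivation:
step 1: unify (List d -> c) ~ List List a  [subst: {-} | 1 pending]
  clash: (List d -> c) vs List List a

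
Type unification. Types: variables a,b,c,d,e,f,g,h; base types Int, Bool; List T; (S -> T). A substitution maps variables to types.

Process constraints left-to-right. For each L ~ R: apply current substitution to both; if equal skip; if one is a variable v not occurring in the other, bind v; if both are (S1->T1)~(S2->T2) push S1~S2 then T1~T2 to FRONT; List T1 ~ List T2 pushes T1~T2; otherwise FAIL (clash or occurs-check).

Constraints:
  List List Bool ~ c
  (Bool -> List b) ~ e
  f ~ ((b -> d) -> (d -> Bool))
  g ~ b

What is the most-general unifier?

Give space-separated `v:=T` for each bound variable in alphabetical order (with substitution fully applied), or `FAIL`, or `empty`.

step 1: unify List List Bool ~ c  [subst: {-} | 3 pending]
  bind c := List List Bool
step 2: unify (Bool -> List b) ~ e  [subst: {c:=List List Bool} | 2 pending]
  bind e := (Bool -> List b)
step 3: unify f ~ ((b -> d) -> (d -> Bool))  [subst: {c:=List List Bool, e:=(Bool -> List b)} | 1 pending]
  bind f := ((b -> d) -> (d -> Bool))
step 4: unify g ~ b  [subst: {c:=List List Bool, e:=(Bool -> List b), f:=((b -> d) -> (d -> Bool))} | 0 pending]
  bind g := b

Answer: c:=List List Bool e:=(Bool -> List b) f:=((b -> d) -> (d -> Bool)) g:=b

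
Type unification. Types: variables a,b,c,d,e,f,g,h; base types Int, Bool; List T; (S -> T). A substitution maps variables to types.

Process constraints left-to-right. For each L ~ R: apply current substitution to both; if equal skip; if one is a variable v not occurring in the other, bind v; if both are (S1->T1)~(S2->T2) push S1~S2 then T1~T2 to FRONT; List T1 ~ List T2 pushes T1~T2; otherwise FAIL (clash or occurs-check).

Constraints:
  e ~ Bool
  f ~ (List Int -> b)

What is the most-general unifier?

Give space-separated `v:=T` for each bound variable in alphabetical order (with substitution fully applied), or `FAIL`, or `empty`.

step 1: unify e ~ Bool  [subst: {-} | 1 pending]
  bind e := Bool
step 2: unify f ~ (List Int -> b)  [subst: {e:=Bool} | 0 pending]
  bind f := (List Int -> b)

Answer: e:=Bool f:=(List Int -> b)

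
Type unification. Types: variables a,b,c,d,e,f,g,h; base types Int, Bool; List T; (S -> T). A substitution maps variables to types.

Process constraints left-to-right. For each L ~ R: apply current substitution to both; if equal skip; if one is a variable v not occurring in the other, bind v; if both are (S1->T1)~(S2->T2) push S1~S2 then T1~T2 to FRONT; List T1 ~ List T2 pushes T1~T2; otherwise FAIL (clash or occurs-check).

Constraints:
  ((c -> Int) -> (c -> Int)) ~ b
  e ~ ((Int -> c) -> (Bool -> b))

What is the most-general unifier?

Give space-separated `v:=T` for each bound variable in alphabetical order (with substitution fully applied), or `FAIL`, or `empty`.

step 1: unify ((c -> Int) -> (c -> Int)) ~ b  [subst: {-} | 1 pending]
  bind b := ((c -> Int) -> (c -> Int))
step 2: unify e ~ ((Int -> c) -> (Bool -> ((c -> Int) -> (c -> Int))))  [subst: {b:=((c -> Int) -> (c -> Int))} | 0 pending]
  bind e := ((Int -> c) -> (Bool -> ((c -> Int) -> (c -> Int))))

Answer: b:=((c -> Int) -> (c -> Int)) e:=((Int -> c) -> (Bool -> ((c -> Int) -> (c -> Int))))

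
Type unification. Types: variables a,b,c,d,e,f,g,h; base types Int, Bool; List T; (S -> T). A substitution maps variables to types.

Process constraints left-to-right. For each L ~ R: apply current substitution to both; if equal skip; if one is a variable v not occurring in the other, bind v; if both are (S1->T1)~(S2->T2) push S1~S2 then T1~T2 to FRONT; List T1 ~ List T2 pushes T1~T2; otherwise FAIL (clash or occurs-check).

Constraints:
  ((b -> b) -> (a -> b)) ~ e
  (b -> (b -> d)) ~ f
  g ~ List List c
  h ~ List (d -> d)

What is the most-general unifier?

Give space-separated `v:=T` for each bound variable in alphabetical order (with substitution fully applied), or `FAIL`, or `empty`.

Answer: e:=((b -> b) -> (a -> b)) f:=(b -> (b -> d)) g:=List List c h:=List (d -> d)

Derivation:
step 1: unify ((b -> b) -> (a -> b)) ~ e  [subst: {-} | 3 pending]
  bind e := ((b -> b) -> (a -> b))
step 2: unify (b -> (b -> d)) ~ f  [subst: {e:=((b -> b) -> (a -> b))} | 2 pending]
  bind f := (b -> (b -> d))
step 3: unify g ~ List List c  [subst: {e:=((b -> b) -> (a -> b)), f:=(b -> (b -> d))} | 1 pending]
  bind g := List List c
step 4: unify h ~ List (d -> d)  [subst: {e:=((b -> b) -> (a -> b)), f:=(b -> (b -> d)), g:=List List c} | 0 pending]
  bind h := List (d -> d)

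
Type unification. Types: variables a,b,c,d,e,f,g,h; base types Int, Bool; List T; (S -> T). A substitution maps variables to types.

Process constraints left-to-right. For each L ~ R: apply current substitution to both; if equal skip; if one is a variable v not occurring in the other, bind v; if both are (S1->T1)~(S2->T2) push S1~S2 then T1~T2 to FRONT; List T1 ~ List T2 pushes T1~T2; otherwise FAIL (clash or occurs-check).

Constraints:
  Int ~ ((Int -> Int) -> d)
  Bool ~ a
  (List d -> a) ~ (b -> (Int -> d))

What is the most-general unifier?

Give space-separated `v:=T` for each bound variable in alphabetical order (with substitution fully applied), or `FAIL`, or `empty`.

step 1: unify Int ~ ((Int -> Int) -> d)  [subst: {-} | 2 pending]
  clash: Int vs ((Int -> Int) -> d)

Answer: FAIL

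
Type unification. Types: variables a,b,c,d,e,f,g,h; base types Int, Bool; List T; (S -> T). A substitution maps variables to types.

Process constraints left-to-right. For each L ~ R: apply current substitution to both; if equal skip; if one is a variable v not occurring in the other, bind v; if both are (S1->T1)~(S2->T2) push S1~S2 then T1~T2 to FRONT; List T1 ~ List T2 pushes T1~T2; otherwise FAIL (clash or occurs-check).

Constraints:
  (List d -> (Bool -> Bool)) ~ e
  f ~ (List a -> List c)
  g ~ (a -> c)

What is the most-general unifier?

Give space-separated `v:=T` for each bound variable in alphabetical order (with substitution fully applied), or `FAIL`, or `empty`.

Answer: e:=(List d -> (Bool -> Bool)) f:=(List a -> List c) g:=(a -> c)

Derivation:
step 1: unify (List d -> (Bool -> Bool)) ~ e  [subst: {-} | 2 pending]
  bind e := (List d -> (Bool -> Bool))
step 2: unify f ~ (List a -> List c)  [subst: {e:=(List d -> (Bool -> Bool))} | 1 pending]
  bind f := (List a -> List c)
step 3: unify g ~ (a -> c)  [subst: {e:=(List d -> (Bool -> Bool)), f:=(List a -> List c)} | 0 pending]
  bind g := (a -> c)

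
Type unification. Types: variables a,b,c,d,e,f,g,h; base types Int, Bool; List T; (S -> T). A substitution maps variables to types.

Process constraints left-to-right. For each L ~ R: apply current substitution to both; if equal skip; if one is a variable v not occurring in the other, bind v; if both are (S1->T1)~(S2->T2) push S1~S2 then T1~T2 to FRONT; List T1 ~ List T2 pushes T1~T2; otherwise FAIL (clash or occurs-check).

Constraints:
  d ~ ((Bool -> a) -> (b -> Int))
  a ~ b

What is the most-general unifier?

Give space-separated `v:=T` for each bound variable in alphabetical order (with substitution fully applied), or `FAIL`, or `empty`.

step 1: unify d ~ ((Bool -> a) -> (b -> Int))  [subst: {-} | 1 pending]
  bind d := ((Bool -> a) -> (b -> Int))
step 2: unify a ~ b  [subst: {d:=((Bool -> a) -> (b -> Int))} | 0 pending]
  bind a := b

Answer: a:=b d:=((Bool -> b) -> (b -> Int))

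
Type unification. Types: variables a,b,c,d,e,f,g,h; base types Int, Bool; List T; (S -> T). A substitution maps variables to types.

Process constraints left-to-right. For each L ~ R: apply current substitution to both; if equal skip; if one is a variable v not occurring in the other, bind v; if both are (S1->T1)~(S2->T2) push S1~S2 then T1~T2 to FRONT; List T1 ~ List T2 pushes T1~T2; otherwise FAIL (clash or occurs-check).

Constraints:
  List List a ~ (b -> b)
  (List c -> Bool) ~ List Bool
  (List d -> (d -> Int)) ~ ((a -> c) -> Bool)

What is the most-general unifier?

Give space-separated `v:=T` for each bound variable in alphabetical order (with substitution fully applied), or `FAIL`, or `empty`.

step 1: unify List List a ~ (b -> b)  [subst: {-} | 2 pending]
  clash: List List a vs (b -> b)

Answer: FAIL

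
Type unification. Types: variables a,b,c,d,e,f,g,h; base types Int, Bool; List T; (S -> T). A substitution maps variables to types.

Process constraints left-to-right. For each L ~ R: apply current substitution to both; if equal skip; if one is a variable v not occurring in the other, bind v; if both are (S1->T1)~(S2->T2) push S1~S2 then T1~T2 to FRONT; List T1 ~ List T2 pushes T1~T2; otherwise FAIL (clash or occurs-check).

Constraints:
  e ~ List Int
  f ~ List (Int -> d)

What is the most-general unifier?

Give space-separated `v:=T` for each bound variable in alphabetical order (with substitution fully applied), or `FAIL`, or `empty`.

step 1: unify e ~ List Int  [subst: {-} | 1 pending]
  bind e := List Int
step 2: unify f ~ List (Int -> d)  [subst: {e:=List Int} | 0 pending]
  bind f := List (Int -> d)

Answer: e:=List Int f:=List (Int -> d)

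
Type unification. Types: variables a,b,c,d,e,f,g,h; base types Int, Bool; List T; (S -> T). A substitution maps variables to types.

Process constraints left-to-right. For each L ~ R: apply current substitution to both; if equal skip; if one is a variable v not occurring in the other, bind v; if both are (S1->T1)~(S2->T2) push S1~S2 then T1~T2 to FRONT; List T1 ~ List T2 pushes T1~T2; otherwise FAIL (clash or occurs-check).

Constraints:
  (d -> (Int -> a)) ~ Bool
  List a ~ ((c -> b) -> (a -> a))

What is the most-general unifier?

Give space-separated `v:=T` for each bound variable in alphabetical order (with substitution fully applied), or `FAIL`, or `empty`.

Answer: FAIL

Derivation:
step 1: unify (d -> (Int -> a)) ~ Bool  [subst: {-} | 1 pending]
  clash: (d -> (Int -> a)) vs Bool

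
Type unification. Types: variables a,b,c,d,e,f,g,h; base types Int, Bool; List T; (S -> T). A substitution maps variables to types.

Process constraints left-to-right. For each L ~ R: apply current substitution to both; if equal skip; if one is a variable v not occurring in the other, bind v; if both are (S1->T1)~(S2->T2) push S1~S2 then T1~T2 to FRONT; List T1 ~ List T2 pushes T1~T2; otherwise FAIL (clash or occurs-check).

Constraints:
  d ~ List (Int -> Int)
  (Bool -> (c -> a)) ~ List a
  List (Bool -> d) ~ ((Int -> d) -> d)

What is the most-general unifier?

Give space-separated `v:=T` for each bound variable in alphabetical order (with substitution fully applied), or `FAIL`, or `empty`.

Answer: FAIL

Derivation:
step 1: unify d ~ List (Int -> Int)  [subst: {-} | 2 pending]
  bind d := List (Int -> Int)
step 2: unify (Bool -> (c -> a)) ~ List a  [subst: {d:=List (Int -> Int)} | 1 pending]
  clash: (Bool -> (c -> a)) vs List a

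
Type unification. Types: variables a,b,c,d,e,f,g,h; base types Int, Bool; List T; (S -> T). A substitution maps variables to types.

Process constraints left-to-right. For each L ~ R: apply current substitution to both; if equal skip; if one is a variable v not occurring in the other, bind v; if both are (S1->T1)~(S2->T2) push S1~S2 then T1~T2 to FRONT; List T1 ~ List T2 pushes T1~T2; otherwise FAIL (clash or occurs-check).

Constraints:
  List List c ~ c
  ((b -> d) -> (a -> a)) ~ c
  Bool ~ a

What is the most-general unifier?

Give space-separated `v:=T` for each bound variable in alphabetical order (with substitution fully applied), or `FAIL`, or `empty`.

Answer: FAIL

Derivation:
step 1: unify List List c ~ c  [subst: {-} | 2 pending]
  occurs-check fail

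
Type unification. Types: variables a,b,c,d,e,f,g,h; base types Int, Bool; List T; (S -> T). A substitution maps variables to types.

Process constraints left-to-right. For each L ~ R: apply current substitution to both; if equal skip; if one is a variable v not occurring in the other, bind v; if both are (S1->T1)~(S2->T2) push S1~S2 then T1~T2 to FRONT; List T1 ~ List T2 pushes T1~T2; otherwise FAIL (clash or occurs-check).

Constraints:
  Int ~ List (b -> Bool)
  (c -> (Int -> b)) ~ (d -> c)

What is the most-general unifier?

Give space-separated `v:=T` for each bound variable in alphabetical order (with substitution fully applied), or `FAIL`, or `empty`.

Answer: FAIL

Derivation:
step 1: unify Int ~ List (b -> Bool)  [subst: {-} | 1 pending]
  clash: Int vs List (b -> Bool)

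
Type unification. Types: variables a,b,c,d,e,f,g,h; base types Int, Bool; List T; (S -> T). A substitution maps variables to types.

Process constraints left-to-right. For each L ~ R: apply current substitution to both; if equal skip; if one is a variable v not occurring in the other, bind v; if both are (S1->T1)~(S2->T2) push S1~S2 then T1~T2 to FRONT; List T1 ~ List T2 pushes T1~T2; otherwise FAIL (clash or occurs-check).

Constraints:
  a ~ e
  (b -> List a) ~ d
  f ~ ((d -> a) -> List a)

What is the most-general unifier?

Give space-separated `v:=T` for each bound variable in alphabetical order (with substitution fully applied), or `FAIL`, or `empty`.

step 1: unify a ~ e  [subst: {-} | 2 pending]
  bind a := e
step 2: unify (b -> List e) ~ d  [subst: {a:=e} | 1 pending]
  bind d := (b -> List e)
step 3: unify f ~ (((b -> List e) -> e) -> List e)  [subst: {a:=e, d:=(b -> List e)} | 0 pending]
  bind f := (((b -> List e) -> e) -> List e)

Answer: a:=e d:=(b -> List e) f:=(((b -> List e) -> e) -> List e)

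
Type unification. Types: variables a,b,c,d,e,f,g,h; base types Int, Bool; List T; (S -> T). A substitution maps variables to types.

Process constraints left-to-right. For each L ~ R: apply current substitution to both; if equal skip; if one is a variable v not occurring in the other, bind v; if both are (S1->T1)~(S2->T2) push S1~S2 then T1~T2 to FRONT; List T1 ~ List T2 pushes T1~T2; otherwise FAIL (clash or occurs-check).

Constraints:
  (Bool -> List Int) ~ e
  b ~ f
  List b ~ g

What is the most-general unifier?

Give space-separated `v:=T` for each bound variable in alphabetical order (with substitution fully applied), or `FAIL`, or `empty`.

step 1: unify (Bool -> List Int) ~ e  [subst: {-} | 2 pending]
  bind e := (Bool -> List Int)
step 2: unify b ~ f  [subst: {e:=(Bool -> List Int)} | 1 pending]
  bind b := f
step 3: unify List f ~ g  [subst: {e:=(Bool -> List Int), b:=f} | 0 pending]
  bind g := List f

Answer: b:=f e:=(Bool -> List Int) g:=List f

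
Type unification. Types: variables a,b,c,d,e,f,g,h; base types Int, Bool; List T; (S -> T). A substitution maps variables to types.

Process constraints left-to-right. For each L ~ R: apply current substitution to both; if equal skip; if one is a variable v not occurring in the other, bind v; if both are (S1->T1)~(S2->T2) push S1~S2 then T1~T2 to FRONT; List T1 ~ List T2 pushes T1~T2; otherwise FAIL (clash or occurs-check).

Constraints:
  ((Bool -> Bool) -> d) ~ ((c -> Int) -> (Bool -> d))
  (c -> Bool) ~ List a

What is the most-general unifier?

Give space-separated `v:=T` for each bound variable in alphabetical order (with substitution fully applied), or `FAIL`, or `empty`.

Answer: FAIL

Derivation:
step 1: unify ((Bool -> Bool) -> d) ~ ((c -> Int) -> (Bool -> d))  [subst: {-} | 1 pending]
  -> decompose arrow: push (Bool -> Bool)~(c -> Int), d~(Bool -> d)
step 2: unify (Bool -> Bool) ~ (c -> Int)  [subst: {-} | 2 pending]
  -> decompose arrow: push Bool~c, Bool~Int
step 3: unify Bool ~ c  [subst: {-} | 3 pending]
  bind c := Bool
step 4: unify Bool ~ Int  [subst: {c:=Bool} | 2 pending]
  clash: Bool vs Int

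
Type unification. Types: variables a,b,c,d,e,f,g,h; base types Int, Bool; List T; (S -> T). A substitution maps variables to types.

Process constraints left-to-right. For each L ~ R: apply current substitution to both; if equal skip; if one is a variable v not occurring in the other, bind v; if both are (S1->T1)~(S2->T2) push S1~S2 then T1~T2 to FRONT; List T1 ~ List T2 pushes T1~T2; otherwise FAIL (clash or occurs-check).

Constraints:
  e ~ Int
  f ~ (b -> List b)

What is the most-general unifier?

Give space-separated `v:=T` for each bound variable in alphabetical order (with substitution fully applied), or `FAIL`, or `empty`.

Answer: e:=Int f:=(b -> List b)

Derivation:
step 1: unify e ~ Int  [subst: {-} | 1 pending]
  bind e := Int
step 2: unify f ~ (b -> List b)  [subst: {e:=Int} | 0 pending]
  bind f := (b -> List b)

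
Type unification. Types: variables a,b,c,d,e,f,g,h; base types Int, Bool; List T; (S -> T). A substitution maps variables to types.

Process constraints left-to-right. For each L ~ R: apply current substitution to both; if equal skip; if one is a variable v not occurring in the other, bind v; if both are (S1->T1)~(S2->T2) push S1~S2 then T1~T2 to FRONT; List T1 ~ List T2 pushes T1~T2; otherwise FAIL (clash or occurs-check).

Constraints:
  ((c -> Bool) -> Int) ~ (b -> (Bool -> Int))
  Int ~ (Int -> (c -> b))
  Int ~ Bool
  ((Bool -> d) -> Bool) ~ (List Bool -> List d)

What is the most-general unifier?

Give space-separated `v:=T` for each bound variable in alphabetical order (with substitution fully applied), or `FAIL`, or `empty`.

Answer: FAIL

Derivation:
step 1: unify ((c -> Bool) -> Int) ~ (b -> (Bool -> Int))  [subst: {-} | 3 pending]
  -> decompose arrow: push (c -> Bool)~b, Int~(Bool -> Int)
step 2: unify (c -> Bool) ~ b  [subst: {-} | 4 pending]
  bind b := (c -> Bool)
step 3: unify Int ~ (Bool -> Int)  [subst: {b:=(c -> Bool)} | 3 pending]
  clash: Int vs (Bool -> Int)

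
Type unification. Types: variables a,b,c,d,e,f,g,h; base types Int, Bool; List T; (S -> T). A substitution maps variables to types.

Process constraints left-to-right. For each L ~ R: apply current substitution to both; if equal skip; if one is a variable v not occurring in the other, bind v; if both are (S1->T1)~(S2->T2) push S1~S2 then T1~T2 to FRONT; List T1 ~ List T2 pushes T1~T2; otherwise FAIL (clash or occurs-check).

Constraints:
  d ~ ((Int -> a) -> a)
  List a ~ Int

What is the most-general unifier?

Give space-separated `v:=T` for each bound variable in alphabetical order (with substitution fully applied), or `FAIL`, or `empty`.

Answer: FAIL

Derivation:
step 1: unify d ~ ((Int -> a) -> a)  [subst: {-} | 1 pending]
  bind d := ((Int -> a) -> a)
step 2: unify List a ~ Int  [subst: {d:=((Int -> a) -> a)} | 0 pending]
  clash: List a vs Int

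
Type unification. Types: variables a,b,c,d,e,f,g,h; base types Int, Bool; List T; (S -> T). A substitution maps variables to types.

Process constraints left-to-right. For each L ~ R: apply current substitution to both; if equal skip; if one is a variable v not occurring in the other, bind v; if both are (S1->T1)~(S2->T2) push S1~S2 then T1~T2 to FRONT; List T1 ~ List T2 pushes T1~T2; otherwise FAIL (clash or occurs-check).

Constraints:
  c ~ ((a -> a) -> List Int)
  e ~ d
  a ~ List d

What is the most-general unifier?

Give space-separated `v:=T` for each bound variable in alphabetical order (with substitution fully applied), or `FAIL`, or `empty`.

Answer: a:=List d c:=((List d -> List d) -> List Int) e:=d

Derivation:
step 1: unify c ~ ((a -> a) -> List Int)  [subst: {-} | 2 pending]
  bind c := ((a -> a) -> List Int)
step 2: unify e ~ d  [subst: {c:=((a -> a) -> List Int)} | 1 pending]
  bind e := d
step 3: unify a ~ List d  [subst: {c:=((a -> a) -> List Int), e:=d} | 0 pending]
  bind a := List d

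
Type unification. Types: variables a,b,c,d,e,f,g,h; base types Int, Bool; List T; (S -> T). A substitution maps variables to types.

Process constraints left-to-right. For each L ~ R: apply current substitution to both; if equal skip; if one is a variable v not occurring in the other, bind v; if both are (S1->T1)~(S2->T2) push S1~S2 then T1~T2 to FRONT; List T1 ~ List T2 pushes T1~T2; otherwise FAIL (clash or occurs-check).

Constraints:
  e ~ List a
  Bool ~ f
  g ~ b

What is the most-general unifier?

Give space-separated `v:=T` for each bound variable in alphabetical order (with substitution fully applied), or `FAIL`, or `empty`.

step 1: unify e ~ List a  [subst: {-} | 2 pending]
  bind e := List a
step 2: unify Bool ~ f  [subst: {e:=List a} | 1 pending]
  bind f := Bool
step 3: unify g ~ b  [subst: {e:=List a, f:=Bool} | 0 pending]
  bind g := b

Answer: e:=List a f:=Bool g:=b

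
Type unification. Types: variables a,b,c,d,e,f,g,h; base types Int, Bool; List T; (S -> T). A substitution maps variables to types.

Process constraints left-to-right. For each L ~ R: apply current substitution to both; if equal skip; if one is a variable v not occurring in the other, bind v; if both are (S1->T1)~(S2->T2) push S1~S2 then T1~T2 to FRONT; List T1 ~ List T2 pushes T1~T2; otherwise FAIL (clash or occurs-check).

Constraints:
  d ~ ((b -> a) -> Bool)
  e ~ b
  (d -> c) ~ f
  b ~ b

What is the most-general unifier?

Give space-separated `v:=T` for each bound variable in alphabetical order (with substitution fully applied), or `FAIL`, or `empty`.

step 1: unify d ~ ((b -> a) -> Bool)  [subst: {-} | 3 pending]
  bind d := ((b -> a) -> Bool)
step 2: unify e ~ b  [subst: {d:=((b -> a) -> Bool)} | 2 pending]
  bind e := b
step 3: unify (((b -> a) -> Bool) -> c) ~ f  [subst: {d:=((b -> a) -> Bool), e:=b} | 1 pending]
  bind f := (((b -> a) -> Bool) -> c)
step 4: unify b ~ b  [subst: {d:=((b -> a) -> Bool), e:=b, f:=(((b -> a) -> Bool) -> c)} | 0 pending]
  -> identical, skip

Answer: d:=((b -> a) -> Bool) e:=b f:=(((b -> a) -> Bool) -> c)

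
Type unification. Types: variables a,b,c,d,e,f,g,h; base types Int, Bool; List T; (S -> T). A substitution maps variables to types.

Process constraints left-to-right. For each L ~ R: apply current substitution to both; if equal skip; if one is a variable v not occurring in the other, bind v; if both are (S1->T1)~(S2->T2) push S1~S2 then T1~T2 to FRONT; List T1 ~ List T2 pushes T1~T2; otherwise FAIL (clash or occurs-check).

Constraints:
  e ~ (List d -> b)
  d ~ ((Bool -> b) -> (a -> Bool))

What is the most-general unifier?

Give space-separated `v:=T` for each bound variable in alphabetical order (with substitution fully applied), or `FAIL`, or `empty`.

Answer: d:=((Bool -> b) -> (a -> Bool)) e:=(List ((Bool -> b) -> (a -> Bool)) -> b)

Derivation:
step 1: unify e ~ (List d -> b)  [subst: {-} | 1 pending]
  bind e := (List d -> b)
step 2: unify d ~ ((Bool -> b) -> (a -> Bool))  [subst: {e:=(List d -> b)} | 0 pending]
  bind d := ((Bool -> b) -> (a -> Bool))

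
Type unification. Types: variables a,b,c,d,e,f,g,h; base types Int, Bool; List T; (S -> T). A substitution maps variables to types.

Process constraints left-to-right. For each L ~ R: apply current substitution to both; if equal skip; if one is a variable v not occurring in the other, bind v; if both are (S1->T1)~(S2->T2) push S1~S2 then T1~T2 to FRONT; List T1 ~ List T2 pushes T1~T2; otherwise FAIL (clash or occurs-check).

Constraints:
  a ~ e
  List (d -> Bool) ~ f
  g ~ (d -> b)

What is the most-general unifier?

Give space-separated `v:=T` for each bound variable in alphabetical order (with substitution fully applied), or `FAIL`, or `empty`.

step 1: unify a ~ e  [subst: {-} | 2 pending]
  bind a := e
step 2: unify List (d -> Bool) ~ f  [subst: {a:=e} | 1 pending]
  bind f := List (d -> Bool)
step 3: unify g ~ (d -> b)  [subst: {a:=e, f:=List (d -> Bool)} | 0 pending]
  bind g := (d -> b)

Answer: a:=e f:=List (d -> Bool) g:=(d -> b)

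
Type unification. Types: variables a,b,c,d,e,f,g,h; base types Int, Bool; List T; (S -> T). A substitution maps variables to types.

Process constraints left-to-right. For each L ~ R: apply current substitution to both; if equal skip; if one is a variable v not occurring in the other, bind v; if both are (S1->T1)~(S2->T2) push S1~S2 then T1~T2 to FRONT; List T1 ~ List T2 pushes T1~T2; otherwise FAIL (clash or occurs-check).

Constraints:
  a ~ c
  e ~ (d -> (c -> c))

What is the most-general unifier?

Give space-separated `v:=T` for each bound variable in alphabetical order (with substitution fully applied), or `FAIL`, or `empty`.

step 1: unify a ~ c  [subst: {-} | 1 pending]
  bind a := c
step 2: unify e ~ (d -> (c -> c))  [subst: {a:=c} | 0 pending]
  bind e := (d -> (c -> c))

Answer: a:=c e:=(d -> (c -> c))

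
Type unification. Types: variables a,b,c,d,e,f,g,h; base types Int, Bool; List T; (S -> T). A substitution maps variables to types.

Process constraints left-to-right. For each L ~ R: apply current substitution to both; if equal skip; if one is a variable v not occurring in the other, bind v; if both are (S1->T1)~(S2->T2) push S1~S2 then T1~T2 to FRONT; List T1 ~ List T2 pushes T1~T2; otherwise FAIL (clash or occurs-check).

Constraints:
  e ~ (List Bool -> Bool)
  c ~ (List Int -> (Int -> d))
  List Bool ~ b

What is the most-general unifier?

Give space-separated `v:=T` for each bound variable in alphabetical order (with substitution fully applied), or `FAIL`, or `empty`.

step 1: unify e ~ (List Bool -> Bool)  [subst: {-} | 2 pending]
  bind e := (List Bool -> Bool)
step 2: unify c ~ (List Int -> (Int -> d))  [subst: {e:=(List Bool -> Bool)} | 1 pending]
  bind c := (List Int -> (Int -> d))
step 3: unify List Bool ~ b  [subst: {e:=(List Bool -> Bool), c:=(List Int -> (Int -> d))} | 0 pending]
  bind b := List Bool

Answer: b:=List Bool c:=(List Int -> (Int -> d)) e:=(List Bool -> Bool)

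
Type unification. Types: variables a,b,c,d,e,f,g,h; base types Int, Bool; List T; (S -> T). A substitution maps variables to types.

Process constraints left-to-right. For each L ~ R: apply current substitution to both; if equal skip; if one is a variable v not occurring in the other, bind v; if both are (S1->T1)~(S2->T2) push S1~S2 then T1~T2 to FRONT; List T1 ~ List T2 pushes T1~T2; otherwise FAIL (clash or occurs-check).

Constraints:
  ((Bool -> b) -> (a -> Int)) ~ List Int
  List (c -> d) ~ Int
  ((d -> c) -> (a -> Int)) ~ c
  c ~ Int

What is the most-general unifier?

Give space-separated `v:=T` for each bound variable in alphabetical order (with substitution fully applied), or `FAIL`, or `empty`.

step 1: unify ((Bool -> b) -> (a -> Int)) ~ List Int  [subst: {-} | 3 pending]
  clash: ((Bool -> b) -> (a -> Int)) vs List Int

Answer: FAIL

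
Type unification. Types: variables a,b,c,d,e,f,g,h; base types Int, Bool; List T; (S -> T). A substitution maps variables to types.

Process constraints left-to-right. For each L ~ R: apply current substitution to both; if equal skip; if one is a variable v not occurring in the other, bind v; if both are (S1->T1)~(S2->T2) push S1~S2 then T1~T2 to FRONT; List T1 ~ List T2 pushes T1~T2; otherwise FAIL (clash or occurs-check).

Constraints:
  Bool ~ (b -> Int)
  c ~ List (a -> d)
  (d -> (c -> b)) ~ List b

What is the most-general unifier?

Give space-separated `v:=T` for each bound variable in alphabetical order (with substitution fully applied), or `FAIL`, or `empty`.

Answer: FAIL

Derivation:
step 1: unify Bool ~ (b -> Int)  [subst: {-} | 2 pending]
  clash: Bool vs (b -> Int)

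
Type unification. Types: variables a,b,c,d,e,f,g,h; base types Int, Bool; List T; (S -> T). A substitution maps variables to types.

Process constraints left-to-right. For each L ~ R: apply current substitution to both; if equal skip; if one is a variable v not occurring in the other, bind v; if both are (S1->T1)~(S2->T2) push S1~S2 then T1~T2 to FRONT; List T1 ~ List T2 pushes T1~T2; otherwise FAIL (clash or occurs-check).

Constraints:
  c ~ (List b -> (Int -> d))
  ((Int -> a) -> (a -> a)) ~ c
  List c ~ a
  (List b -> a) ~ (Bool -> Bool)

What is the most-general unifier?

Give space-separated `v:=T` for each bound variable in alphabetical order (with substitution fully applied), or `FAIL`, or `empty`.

Answer: FAIL

Derivation:
step 1: unify c ~ (List b -> (Int -> d))  [subst: {-} | 3 pending]
  bind c := (List b -> (Int -> d))
step 2: unify ((Int -> a) -> (a -> a)) ~ (List b -> (Int -> d))  [subst: {c:=(List b -> (Int -> d))} | 2 pending]
  -> decompose arrow: push (Int -> a)~List b, (a -> a)~(Int -> d)
step 3: unify (Int -> a) ~ List b  [subst: {c:=(List b -> (Int -> d))} | 3 pending]
  clash: (Int -> a) vs List b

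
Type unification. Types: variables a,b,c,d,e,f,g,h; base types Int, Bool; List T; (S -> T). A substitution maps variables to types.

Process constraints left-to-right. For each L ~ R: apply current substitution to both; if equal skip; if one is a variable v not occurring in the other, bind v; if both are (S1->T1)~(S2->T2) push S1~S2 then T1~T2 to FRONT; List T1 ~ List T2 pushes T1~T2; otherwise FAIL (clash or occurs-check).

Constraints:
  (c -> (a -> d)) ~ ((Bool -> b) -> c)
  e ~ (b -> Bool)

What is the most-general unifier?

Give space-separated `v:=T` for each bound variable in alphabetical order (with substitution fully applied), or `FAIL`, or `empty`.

step 1: unify (c -> (a -> d)) ~ ((Bool -> b) -> c)  [subst: {-} | 1 pending]
  -> decompose arrow: push c~(Bool -> b), (a -> d)~c
step 2: unify c ~ (Bool -> b)  [subst: {-} | 2 pending]
  bind c := (Bool -> b)
step 3: unify (a -> d) ~ (Bool -> b)  [subst: {c:=(Bool -> b)} | 1 pending]
  -> decompose arrow: push a~Bool, d~b
step 4: unify a ~ Bool  [subst: {c:=(Bool -> b)} | 2 pending]
  bind a := Bool
step 5: unify d ~ b  [subst: {c:=(Bool -> b), a:=Bool} | 1 pending]
  bind d := b
step 6: unify e ~ (b -> Bool)  [subst: {c:=(Bool -> b), a:=Bool, d:=b} | 0 pending]
  bind e := (b -> Bool)

Answer: a:=Bool c:=(Bool -> b) d:=b e:=(b -> Bool)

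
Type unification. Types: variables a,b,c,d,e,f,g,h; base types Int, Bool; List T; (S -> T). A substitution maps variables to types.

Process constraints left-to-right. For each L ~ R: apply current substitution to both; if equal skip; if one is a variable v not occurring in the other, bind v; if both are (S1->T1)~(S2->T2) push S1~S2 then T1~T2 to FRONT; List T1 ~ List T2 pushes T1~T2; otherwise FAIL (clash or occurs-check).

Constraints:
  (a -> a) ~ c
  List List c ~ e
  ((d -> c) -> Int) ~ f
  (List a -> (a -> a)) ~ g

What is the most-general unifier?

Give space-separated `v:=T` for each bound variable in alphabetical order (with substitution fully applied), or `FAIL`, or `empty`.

Answer: c:=(a -> a) e:=List List (a -> a) f:=((d -> (a -> a)) -> Int) g:=(List a -> (a -> a))

Derivation:
step 1: unify (a -> a) ~ c  [subst: {-} | 3 pending]
  bind c := (a -> a)
step 2: unify List List (a -> a) ~ e  [subst: {c:=(a -> a)} | 2 pending]
  bind e := List List (a -> a)
step 3: unify ((d -> (a -> a)) -> Int) ~ f  [subst: {c:=(a -> a), e:=List List (a -> a)} | 1 pending]
  bind f := ((d -> (a -> a)) -> Int)
step 4: unify (List a -> (a -> a)) ~ g  [subst: {c:=(a -> a), e:=List List (a -> a), f:=((d -> (a -> a)) -> Int)} | 0 pending]
  bind g := (List a -> (a -> a))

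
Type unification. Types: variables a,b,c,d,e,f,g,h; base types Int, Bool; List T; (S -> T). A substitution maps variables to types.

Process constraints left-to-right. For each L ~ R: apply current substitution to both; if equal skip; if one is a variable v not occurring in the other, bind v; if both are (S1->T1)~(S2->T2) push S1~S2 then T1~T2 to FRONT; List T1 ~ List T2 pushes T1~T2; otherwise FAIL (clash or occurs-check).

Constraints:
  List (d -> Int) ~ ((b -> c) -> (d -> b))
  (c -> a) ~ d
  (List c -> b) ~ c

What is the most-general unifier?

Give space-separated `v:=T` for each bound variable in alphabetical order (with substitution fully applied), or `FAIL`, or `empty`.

step 1: unify List (d -> Int) ~ ((b -> c) -> (d -> b))  [subst: {-} | 2 pending]
  clash: List (d -> Int) vs ((b -> c) -> (d -> b))

Answer: FAIL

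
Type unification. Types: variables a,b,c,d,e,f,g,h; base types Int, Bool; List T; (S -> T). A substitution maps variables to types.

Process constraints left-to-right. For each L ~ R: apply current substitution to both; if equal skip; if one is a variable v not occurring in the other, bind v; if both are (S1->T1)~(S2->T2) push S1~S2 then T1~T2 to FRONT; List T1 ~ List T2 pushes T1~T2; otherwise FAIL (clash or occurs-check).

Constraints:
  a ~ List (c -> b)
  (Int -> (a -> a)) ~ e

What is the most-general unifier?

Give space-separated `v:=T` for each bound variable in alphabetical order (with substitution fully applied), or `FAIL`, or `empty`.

step 1: unify a ~ List (c -> b)  [subst: {-} | 1 pending]
  bind a := List (c -> b)
step 2: unify (Int -> (List (c -> b) -> List (c -> b))) ~ e  [subst: {a:=List (c -> b)} | 0 pending]
  bind e := (Int -> (List (c -> b) -> List (c -> b)))

Answer: a:=List (c -> b) e:=(Int -> (List (c -> b) -> List (c -> b)))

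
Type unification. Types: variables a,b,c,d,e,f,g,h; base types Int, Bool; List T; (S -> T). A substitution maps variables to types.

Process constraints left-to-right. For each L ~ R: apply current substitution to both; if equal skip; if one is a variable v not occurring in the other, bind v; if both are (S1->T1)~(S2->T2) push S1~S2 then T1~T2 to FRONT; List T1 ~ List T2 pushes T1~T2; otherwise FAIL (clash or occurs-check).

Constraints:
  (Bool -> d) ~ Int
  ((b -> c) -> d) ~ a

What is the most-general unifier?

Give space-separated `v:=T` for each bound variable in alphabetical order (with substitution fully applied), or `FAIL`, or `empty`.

Answer: FAIL

Derivation:
step 1: unify (Bool -> d) ~ Int  [subst: {-} | 1 pending]
  clash: (Bool -> d) vs Int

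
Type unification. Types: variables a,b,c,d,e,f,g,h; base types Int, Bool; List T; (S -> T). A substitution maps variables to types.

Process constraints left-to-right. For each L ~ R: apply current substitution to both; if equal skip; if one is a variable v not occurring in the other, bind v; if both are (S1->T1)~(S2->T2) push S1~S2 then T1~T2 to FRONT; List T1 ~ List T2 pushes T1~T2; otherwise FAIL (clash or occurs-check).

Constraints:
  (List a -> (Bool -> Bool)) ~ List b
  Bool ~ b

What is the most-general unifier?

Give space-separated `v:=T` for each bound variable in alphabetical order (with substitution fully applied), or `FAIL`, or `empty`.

step 1: unify (List a -> (Bool -> Bool)) ~ List b  [subst: {-} | 1 pending]
  clash: (List a -> (Bool -> Bool)) vs List b

Answer: FAIL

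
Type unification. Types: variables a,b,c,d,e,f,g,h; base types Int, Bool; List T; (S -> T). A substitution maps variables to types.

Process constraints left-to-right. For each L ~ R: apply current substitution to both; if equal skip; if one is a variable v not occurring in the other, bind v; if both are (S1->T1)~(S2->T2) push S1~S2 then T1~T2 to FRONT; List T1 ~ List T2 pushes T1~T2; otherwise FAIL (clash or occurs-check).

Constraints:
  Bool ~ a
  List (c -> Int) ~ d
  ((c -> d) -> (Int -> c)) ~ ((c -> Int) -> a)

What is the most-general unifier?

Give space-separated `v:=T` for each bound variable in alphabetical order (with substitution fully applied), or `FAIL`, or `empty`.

Answer: FAIL

Derivation:
step 1: unify Bool ~ a  [subst: {-} | 2 pending]
  bind a := Bool
step 2: unify List (c -> Int) ~ d  [subst: {a:=Bool} | 1 pending]
  bind d := List (c -> Int)
step 3: unify ((c -> List (c -> Int)) -> (Int -> c)) ~ ((c -> Int) -> Bool)  [subst: {a:=Bool, d:=List (c -> Int)} | 0 pending]
  -> decompose arrow: push (c -> List (c -> Int))~(c -> Int), (Int -> c)~Bool
step 4: unify (c -> List (c -> Int)) ~ (c -> Int)  [subst: {a:=Bool, d:=List (c -> Int)} | 1 pending]
  -> decompose arrow: push c~c, List (c -> Int)~Int
step 5: unify c ~ c  [subst: {a:=Bool, d:=List (c -> Int)} | 2 pending]
  -> identical, skip
step 6: unify List (c -> Int) ~ Int  [subst: {a:=Bool, d:=List (c -> Int)} | 1 pending]
  clash: List (c -> Int) vs Int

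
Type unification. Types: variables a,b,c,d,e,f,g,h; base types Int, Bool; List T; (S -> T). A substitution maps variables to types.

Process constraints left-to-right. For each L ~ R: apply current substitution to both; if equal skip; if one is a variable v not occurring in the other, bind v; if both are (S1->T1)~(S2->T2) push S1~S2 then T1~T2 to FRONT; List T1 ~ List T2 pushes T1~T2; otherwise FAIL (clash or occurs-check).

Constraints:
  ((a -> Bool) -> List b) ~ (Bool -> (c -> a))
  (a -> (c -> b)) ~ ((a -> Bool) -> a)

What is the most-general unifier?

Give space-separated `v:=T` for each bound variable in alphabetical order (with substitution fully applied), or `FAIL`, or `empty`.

step 1: unify ((a -> Bool) -> List b) ~ (Bool -> (c -> a))  [subst: {-} | 1 pending]
  -> decompose arrow: push (a -> Bool)~Bool, List b~(c -> a)
step 2: unify (a -> Bool) ~ Bool  [subst: {-} | 2 pending]
  clash: (a -> Bool) vs Bool

Answer: FAIL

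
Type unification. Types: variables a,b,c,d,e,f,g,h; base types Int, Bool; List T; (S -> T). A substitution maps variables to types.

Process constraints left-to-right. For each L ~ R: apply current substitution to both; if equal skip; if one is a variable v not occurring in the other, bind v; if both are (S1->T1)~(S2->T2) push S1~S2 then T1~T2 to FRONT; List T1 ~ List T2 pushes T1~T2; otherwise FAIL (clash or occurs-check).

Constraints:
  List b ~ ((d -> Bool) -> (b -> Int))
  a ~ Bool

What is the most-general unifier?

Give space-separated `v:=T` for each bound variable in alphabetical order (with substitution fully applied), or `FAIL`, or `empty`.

Answer: FAIL

Derivation:
step 1: unify List b ~ ((d -> Bool) -> (b -> Int))  [subst: {-} | 1 pending]
  clash: List b vs ((d -> Bool) -> (b -> Int))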